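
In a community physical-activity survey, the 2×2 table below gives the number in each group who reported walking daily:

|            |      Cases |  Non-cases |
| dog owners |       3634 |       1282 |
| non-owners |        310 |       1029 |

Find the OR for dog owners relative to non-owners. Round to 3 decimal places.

OR = (3634 × 1029) / (1282 × 310) = 3739386/397420 ≈ 9.409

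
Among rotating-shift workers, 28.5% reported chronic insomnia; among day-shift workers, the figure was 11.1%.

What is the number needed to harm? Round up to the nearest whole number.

NNH ≈ 6

absolute risk difference = 0.174000
1 / 0.174000 = 5.747 → round up → 6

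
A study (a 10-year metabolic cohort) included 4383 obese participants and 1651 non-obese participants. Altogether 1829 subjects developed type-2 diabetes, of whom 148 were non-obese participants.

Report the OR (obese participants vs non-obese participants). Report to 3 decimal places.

OR ≈ 6.318

obese participants with the outcome: 1829 − 148 = 1681
obese participants without the outcome: 4383 − 1681 = 2702
non-obese participants without the outcome: 1651 − 148 = 1503
OR = (1681 × 1503) / (2702 × 148) = 2526543/399896 ≈ 6.318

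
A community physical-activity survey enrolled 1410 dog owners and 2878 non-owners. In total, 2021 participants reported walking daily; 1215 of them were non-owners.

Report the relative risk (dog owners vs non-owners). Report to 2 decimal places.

dog owners with the outcome: 2021 − 1215 = 806
dog owners without the outcome: 1410 − 806 = 604
non-owners without the outcome: 2878 − 1215 = 1663
risk, dog owners = 806/1410 = 0.5716
risk, non-owners = 1215/2878 = 0.4222
RR = 0.5716 / 0.4222 = 1.35

1.35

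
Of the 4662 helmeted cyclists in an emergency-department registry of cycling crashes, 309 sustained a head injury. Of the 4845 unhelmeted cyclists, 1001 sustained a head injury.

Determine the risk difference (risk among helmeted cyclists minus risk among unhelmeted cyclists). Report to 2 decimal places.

RD: -0.14

risk, helmeted cyclists = 309/4662 = 0.0663
risk, unhelmeted cyclists = 1001/4845 = 0.2066
risk difference = 0.0663 − 0.2066 = -0.14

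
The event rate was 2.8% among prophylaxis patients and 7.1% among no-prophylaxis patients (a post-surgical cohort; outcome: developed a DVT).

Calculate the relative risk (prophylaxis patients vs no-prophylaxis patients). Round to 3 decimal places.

RR = 0.02800 / 0.07100 = 0.394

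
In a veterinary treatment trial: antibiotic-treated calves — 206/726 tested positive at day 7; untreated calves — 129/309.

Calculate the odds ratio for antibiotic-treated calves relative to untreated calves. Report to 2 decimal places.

OR = (206 × 180) / (520 × 129) = 37080/67080 ≈ 0.55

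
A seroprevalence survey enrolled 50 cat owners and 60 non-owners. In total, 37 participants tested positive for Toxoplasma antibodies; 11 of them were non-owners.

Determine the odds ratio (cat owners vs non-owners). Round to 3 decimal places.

OR: 4.826

cat owners with the outcome: 37 − 11 = 26
cat owners without the outcome: 50 − 26 = 24
non-owners without the outcome: 60 − 11 = 49
OR = (26 × 49) / (24 × 11) = 1274/264 ≈ 4.826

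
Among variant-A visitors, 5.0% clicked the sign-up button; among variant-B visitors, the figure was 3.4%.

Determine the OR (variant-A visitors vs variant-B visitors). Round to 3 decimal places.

odds, variant-A visitors = 0.05000/0.95000 = 0.05263
odds, variant-B visitors = 0.03400/0.96600 = 0.03520
OR = 0.05263 / 0.03520 = 1.495

1.495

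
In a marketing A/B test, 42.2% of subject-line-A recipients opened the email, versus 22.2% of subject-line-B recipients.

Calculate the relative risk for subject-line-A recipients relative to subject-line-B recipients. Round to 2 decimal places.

RR = 0.4220 / 0.2220 = 1.90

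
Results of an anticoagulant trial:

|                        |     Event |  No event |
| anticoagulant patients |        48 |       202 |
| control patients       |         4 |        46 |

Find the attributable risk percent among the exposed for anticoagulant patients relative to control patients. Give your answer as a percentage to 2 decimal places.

risk, anticoagulant patients = 48/250 = 0.1920
risk, control patients = 4/50 = 0.0800
AR% = (0.1920 − 0.0800) / 0.1920 = 0.5833 → 58.33%

AR% = 58.33%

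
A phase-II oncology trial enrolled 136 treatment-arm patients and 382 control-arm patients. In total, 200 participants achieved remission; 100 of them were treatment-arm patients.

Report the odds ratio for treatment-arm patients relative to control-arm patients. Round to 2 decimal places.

treatment-arm patients without the outcome: 136 − 100 = 36
control-arm patients with the outcome: 200 − 100 = 100
control-arm patients without the outcome: 382 − 100 = 282
odds, treatment-arm patients = 100/36 = 2.7778
odds, control-arm patients = 100/282 = 0.3546
OR = 2.7778 / 0.3546 = 7.83

OR ≈ 7.83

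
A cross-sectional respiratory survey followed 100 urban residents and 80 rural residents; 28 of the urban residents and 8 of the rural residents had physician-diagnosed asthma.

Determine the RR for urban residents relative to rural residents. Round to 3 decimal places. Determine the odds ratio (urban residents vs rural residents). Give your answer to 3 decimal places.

risk, urban residents = 28/100 = 0.2800
risk, rural residents = 8/80 = 0.1000
RR = 0.2800 / 0.1000 = 2.800
OR = (28 × 72) / (72 × 8) = 2016/576 ≈ 3.500

RR = 2.800; OR = 3.500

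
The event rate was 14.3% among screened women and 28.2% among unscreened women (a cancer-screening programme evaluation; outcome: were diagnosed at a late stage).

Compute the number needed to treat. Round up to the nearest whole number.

NNT ≈ 8

absolute risk difference = 0.139000
1 / 0.139000 = 7.194 → round up → 8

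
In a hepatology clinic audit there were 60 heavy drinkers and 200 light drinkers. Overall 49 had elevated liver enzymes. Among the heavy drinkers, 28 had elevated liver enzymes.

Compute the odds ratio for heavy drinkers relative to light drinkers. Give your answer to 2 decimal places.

OR ≈ 7.46

heavy drinkers without the outcome: 60 − 28 = 32
light drinkers with the outcome: 49 − 28 = 21
light drinkers without the outcome: 200 − 21 = 179
OR = (28 × 179) / (32 × 21) = 5012/672 ≈ 7.46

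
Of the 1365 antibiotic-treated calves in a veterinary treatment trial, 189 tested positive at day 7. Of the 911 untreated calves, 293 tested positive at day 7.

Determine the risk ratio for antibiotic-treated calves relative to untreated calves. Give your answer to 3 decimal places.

0.431

risk, antibiotic-treated calves = 189/1365 = 0.1385
risk, untreated calves = 293/911 = 0.3216
RR = 0.1385 / 0.3216 = 0.431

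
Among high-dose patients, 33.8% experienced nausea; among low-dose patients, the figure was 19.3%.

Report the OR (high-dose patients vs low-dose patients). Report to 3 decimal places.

odds, high-dose patients = 0.3380/0.6620 = 0.5106
odds, low-dose patients = 0.1930/0.8070 = 0.2392
OR = 0.5106 / 0.2392 = 2.135

OR = 2.135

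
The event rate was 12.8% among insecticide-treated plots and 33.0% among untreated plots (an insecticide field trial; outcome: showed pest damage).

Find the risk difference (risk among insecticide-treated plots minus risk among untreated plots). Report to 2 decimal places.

risk difference = 0.1280 − 0.3300 = -0.20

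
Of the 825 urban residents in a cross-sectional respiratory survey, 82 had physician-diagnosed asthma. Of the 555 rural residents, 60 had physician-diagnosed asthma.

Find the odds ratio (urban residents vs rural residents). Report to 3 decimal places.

OR = (82 × 495) / (743 × 60) = 40590/44580 ≈ 0.910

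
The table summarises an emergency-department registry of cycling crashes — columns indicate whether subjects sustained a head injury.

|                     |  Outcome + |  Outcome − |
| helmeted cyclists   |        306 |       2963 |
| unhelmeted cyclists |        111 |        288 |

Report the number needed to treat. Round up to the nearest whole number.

6

risk, helmeted cyclists = 306/3269 = 0.093607
risk, unhelmeted cyclists = 111/399 = 0.278195
absolute risk difference = 0.184589
1 / 0.184589 = 5.417 → round up → 6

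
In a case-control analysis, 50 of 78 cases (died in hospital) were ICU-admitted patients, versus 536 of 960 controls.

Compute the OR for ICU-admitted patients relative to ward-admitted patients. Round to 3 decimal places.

OR = (50 × 424) / (536 × 28) = 21200/15008 ≈ 1.413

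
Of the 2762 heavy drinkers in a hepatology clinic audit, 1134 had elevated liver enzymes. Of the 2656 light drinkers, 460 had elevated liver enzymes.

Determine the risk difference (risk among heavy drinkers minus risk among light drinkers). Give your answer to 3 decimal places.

risk, heavy drinkers = 1134/2762 = 0.4106
risk, light drinkers = 460/2656 = 0.1732
risk difference = 0.4106 − 0.1732 = 0.237

RD: 0.237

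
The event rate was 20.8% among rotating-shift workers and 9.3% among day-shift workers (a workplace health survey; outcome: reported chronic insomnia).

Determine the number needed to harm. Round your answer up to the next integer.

NNH = 9

absolute risk difference = 0.115000
1 / 0.115000 = 8.696 → round up → 9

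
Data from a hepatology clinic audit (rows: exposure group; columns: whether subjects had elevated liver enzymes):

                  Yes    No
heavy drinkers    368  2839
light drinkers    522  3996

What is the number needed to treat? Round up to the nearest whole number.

NNT = 1268

risk, heavy drinkers = 368/3207 = 0.114749
risk, light drinkers = 522/4518 = 0.115538
absolute risk difference = 0.000789
1 / 0.000789 = 1267.427 → round up → 1268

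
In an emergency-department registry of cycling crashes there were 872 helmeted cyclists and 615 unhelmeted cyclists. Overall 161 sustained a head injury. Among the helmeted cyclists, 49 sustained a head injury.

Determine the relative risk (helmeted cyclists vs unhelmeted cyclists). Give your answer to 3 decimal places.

0.309

helmeted cyclists without the outcome: 872 − 49 = 823
unhelmeted cyclists with the outcome: 161 − 49 = 112
unhelmeted cyclists without the outcome: 615 − 112 = 503
risk, helmeted cyclists = 49/872 = 0.0562
risk, unhelmeted cyclists = 112/615 = 0.1821
RR = 0.0562 / 0.1821 = 0.309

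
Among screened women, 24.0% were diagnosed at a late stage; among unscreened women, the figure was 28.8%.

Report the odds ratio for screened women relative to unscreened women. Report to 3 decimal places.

OR = 0.781

odds, screened women = 0.2400/0.7600 = 0.3158
odds, unscreened women = 0.2880/0.7120 = 0.4045
OR = 0.3158 / 0.4045 = 0.781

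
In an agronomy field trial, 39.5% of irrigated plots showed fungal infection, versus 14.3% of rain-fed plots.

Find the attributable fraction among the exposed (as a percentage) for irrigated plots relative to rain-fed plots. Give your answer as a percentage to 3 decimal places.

AR% = (0.3950 − 0.1430) / 0.3950 = 0.6380 → 63.797%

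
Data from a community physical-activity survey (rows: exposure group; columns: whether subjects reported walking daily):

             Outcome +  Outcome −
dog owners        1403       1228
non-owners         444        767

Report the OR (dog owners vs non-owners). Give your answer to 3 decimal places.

OR = (1403 × 767) / (1228 × 444) = 1076101/545232 ≈ 1.974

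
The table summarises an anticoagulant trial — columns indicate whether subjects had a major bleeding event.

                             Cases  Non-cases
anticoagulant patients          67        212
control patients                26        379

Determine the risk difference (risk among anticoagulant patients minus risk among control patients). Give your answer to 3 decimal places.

risk, anticoagulant patients = 67/279 = 0.2401
risk, control patients = 26/405 = 0.0642
risk difference = 0.2401 − 0.0642 = 0.176

0.176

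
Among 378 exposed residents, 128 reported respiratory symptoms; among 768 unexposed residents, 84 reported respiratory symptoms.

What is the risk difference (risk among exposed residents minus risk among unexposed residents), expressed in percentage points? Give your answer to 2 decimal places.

RD: 22.92

risk, exposed residents = 128/378 = 0.3386
risk, unexposed residents = 84/768 = 0.1094
risk difference = 0.3386 − 0.1094 = 0.2292 → 22.92 percentage points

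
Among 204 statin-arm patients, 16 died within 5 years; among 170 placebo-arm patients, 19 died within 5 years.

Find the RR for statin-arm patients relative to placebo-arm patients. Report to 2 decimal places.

0.70

risk, statin-arm patients = 16/204 = 0.0784
risk, placebo-arm patients = 19/170 = 0.1118
RR = 0.0784 / 0.1118 = 0.70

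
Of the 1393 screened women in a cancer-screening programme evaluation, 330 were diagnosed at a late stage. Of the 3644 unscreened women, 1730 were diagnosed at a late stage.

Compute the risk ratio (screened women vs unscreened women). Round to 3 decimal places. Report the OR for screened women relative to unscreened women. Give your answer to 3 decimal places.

risk, screened women = 330/1393 = 0.2369
risk, unscreened women = 1730/3644 = 0.4748
RR = 0.2369 / 0.4748 = 0.499
OR = (330 × 1914) / (1063 × 1730) = 631620/1838990 ≈ 0.343

RR = 0.499; OR = 0.343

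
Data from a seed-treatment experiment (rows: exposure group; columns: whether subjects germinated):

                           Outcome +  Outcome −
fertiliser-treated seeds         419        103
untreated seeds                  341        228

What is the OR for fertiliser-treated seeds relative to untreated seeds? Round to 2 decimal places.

2.72

odds, fertiliser-treated seeds = 419/103 = 4.0680
odds, untreated seeds = 341/228 = 1.4956
OR = 4.0680 / 1.4956 = 2.72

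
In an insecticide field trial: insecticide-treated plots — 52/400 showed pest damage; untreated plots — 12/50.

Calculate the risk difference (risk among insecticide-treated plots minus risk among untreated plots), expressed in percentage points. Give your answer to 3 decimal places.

-11.000

risk, insecticide-treated plots = 52/400 = 0.1300
risk, untreated plots = 12/50 = 0.2400
risk difference = 0.1300 − 0.2400 = -0.1100 → -11.000 percentage points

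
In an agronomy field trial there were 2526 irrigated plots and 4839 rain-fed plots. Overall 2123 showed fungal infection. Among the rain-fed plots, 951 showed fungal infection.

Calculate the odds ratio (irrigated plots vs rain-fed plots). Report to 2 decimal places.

3.54

irrigated plots with the outcome: 2123 − 951 = 1172
irrigated plots without the outcome: 2526 − 1172 = 1354
rain-fed plots without the outcome: 4839 − 951 = 3888
OR = (1172 × 3888) / (1354 × 951) = 4556736/1287654 ≈ 3.54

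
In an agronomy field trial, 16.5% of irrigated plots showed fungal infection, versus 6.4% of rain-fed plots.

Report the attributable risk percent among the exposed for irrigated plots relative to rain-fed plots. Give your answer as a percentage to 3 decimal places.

AR% = (0.1650 − 0.0640) / 0.1650 = 0.6121 → 61.212%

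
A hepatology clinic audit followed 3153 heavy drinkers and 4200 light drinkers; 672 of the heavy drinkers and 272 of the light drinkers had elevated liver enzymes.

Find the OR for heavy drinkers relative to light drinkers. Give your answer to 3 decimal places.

OR = (672 × 3928) / (2481 × 272) = 2639616/674832 ≈ 3.912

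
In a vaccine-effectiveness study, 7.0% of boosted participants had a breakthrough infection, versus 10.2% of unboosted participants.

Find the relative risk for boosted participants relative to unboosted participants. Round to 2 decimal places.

RR = 0.0700 / 0.1020 = 0.69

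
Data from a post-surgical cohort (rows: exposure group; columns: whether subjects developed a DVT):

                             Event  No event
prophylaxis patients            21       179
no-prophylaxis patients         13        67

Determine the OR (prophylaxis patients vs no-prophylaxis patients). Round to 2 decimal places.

OR = (21 × 67) / (179 × 13) = 1407/2327 ≈ 0.60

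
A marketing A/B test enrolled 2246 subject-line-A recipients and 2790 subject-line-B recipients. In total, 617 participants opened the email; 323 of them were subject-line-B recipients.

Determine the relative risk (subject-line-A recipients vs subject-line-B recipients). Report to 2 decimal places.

subject-line-A recipients with the outcome: 617 − 323 = 294
subject-line-A recipients without the outcome: 2246 − 294 = 1952
subject-line-B recipients without the outcome: 2790 − 323 = 2467
risk, subject-line-A recipients = 294/2246 = 0.1309
risk, subject-line-B recipients = 323/2790 = 0.1158
RR = 0.1309 / 0.1158 = 1.13

RR = 1.13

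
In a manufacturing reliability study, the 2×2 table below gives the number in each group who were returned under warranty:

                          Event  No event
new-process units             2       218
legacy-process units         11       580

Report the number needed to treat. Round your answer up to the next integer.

106

risk, new-process units = 2/220 = 0.009091
risk, legacy-process units = 11/591 = 0.018613
absolute risk difference = 0.009522
1 / 0.009522 = 105.020 → round up → 106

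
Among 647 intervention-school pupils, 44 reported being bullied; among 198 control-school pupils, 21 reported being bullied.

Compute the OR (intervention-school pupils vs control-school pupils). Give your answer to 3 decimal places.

OR = (44 × 177) / (603 × 21) = 7788/12663 ≈ 0.615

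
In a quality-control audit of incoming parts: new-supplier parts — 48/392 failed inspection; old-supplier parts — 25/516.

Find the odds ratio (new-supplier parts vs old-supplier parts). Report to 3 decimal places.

OR = (48 × 491) / (344 × 25) = 23568/8600 ≈ 2.740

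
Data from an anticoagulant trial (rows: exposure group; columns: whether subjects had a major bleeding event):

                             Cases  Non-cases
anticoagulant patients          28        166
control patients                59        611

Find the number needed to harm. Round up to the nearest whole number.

18

risk, anticoagulant patients = 28/194 = 0.144330
risk, control patients = 59/670 = 0.088060
absolute risk difference = 0.056270
1 / 0.056270 = 17.771 → round up → 18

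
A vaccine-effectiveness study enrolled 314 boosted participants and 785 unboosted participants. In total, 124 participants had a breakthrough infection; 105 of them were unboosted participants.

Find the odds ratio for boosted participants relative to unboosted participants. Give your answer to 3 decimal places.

0.417

boosted participants with the outcome: 124 − 105 = 19
boosted participants without the outcome: 314 − 19 = 295
unboosted participants without the outcome: 785 − 105 = 680
OR = (19 × 680) / (295 × 105) = 12920/30975 ≈ 0.417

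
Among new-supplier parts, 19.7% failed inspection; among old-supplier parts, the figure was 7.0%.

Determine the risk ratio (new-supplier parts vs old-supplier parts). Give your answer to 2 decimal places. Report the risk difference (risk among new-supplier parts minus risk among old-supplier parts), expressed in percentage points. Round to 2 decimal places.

RR = 2.81; RD = 12.70

RR = 0.1970 / 0.0700 = 2.81
risk difference = 0.1970 − 0.0700 = 0.1270 → 12.70 percentage points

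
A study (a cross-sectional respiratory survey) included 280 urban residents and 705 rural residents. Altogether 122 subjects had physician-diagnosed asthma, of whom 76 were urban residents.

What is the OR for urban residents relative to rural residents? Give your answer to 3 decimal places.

OR: 5.337

urban residents without the outcome: 280 − 76 = 204
rural residents with the outcome: 122 − 76 = 46
rural residents without the outcome: 705 − 46 = 659
OR = (76 × 659) / (204 × 46) = 50084/9384 ≈ 5.337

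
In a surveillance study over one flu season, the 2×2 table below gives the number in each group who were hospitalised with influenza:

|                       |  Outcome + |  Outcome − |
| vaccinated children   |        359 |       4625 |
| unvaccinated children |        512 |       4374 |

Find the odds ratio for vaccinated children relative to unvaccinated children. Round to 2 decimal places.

odds, vaccinated children = 359/4625 = 0.0776
odds, unvaccinated children = 512/4374 = 0.1171
OR = 0.0776 / 0.1171 = 0.66

OR = 0.66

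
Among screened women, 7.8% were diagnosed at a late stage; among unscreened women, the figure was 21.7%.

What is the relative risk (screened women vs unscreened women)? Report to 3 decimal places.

RR = 0.0780 / 0.2170 = 0.359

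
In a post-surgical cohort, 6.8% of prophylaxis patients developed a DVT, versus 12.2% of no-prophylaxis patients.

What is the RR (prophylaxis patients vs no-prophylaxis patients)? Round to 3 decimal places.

RR = 0.0680 / 0.1220 = 0.557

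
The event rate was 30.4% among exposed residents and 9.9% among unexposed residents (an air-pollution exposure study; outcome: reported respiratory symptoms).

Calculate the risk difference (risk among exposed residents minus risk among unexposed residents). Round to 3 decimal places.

risk difference = 0.3040 − 0.0990 = 0.205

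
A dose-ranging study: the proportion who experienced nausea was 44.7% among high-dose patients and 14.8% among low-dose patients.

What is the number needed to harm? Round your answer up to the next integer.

4

absolute risk difference = 0.299000
1 / 0.299000 = 3.344 → round up → 4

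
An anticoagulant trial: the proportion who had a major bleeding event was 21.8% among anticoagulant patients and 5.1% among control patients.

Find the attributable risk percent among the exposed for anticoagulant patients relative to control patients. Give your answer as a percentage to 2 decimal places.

AR% = (0.2180 − 0.0510) / 0.2180 = 0.7661 → 76.61%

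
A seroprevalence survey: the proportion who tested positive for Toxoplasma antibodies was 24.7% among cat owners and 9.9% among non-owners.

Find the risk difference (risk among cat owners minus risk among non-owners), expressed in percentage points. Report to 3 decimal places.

risk difference = 0.2470 − 0.0990 = 0.1480 → 14.800 percentage points

14.800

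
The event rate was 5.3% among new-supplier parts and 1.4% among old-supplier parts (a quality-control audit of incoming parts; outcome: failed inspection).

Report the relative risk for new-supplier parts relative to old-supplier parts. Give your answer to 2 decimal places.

RR = 0.05300 / 0.01400 = 3.79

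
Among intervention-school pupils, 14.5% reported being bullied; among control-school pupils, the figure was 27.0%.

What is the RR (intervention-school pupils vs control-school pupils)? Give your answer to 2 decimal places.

RR = 0.1450 / 0.2700 = 0.54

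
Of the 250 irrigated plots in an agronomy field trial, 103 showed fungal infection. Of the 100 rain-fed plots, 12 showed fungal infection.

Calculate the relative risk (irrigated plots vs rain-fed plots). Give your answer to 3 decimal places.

RR ≈ 3.433

risk, irrigated plots = 103/250 = 0.4120
risk, rain-fed plots = 12/100 = 0.1200
RR = 0.4120 / 0.1200 = 3.433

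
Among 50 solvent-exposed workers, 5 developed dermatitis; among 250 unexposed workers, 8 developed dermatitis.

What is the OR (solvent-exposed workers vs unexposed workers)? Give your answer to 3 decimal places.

OR = (5 × 242) / (45 × 8) = 1210/360 ≈ 3.361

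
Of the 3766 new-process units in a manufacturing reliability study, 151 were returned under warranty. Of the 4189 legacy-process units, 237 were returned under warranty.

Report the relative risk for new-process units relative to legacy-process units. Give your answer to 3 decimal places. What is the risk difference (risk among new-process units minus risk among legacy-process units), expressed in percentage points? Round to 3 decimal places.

RR = 0.709; RD = -1.648

risk, new-process units = 151/3766 = 0.04010
risk, legacy-process units = 237/4189 = 0.05658
RR = 0.04010 / 0.05658 = 0.709
risk difference = 0.04010 − 0.05658 = -0.01648 → -1.648 percentage points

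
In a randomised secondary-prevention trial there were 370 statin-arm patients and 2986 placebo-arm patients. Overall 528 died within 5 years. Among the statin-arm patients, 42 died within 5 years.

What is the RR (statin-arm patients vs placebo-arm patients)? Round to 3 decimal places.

statin-arm patients without the outcome: 370 − 42 = 328
placebo-arm patients with the outcome: 528 − 42 = 486
placebo-arm patients without the outcome: 2986 − 486 = 2500
risk, statin-arm patients = 42/370 = 0.1135
risk, placebo-arm patients = 486/2986 = 0.1628
RR = 0.1135 / 0.1628 = 0.697

RR: 0.697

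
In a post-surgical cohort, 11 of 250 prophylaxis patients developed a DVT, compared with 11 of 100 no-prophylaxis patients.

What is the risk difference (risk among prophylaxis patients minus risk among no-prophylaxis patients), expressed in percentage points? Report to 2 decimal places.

-6.60

risk, prophylaxis patients = 11/250 = 0.04400
risk, no-prophylaxis patients = 11/100 = 0.11000
risk difference = 0.04400 − 0.11000 = -0.06600 → -6.60 percentage points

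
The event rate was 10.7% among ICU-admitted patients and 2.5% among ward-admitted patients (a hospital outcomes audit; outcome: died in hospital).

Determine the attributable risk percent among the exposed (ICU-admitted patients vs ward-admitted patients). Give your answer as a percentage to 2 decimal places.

AR% = (0.10700 − 0.02500) / 0.10700 = 0.7664 → 76.64%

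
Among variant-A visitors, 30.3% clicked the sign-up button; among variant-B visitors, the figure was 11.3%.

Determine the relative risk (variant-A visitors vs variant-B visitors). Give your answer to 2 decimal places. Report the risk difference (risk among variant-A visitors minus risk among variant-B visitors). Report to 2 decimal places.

RR = 2.68; RD = 0.19

RR = 0.3030 / 0.1130 = 2.68
risk difference = 0.3030 − 0.1130 = 0.19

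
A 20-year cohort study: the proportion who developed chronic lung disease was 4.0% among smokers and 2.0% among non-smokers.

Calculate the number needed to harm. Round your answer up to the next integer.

NNH = 50

absolute risk difference = 0.020000
1 / 0.020000 = 50.000 → round up → 50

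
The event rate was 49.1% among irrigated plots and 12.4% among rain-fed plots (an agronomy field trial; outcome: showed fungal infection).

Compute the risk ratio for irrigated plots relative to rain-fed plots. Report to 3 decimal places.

RR = 0.4910 / 0.1240 = 3.960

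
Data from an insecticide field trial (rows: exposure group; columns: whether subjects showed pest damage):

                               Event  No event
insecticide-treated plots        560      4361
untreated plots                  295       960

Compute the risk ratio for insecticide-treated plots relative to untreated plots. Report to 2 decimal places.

risk, insecticide-treated plots = 560/4921 = 0.1138
risk, untreated plots = 295/1255 = 0.2351
RR = 0.1138 / 0.2351 = 0.48

RR ≈ 0.48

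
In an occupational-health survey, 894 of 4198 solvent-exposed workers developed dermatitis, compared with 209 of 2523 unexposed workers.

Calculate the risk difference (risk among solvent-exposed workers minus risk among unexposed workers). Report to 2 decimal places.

risk, solvent-exposed workers = 894/4198 = 0.2130
risk, unexposed workers = 209/2523 = 0.0828
risk difference = 0.2130 − 0.0828 = 0.13

0.13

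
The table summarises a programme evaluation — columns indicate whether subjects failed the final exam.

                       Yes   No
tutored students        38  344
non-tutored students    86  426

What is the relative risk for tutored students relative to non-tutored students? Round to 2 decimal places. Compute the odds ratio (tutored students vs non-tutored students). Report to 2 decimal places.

RR = 0.59; OR = 0.55

risk, tutored students = 38/382 = 0.0995
risk, non-tutored students = 86/512 = 0.1680
RR = 0.0995 / 0.1680 = 0.59
odds, tutored students = 38/344 = 0.1105
odds, non-tutored students = 86/426 = 0.2019
OR = 0.1105 / 0.2019 = 0.55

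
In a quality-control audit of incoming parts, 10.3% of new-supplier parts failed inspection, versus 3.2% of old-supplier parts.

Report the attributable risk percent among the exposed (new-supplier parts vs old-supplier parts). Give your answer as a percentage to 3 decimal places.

AR% = (0.10300 − 0.03200) / 0.10300 = 0.6893 → 68.932%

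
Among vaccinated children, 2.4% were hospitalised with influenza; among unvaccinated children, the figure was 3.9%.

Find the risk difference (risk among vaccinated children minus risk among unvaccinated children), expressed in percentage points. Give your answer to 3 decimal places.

RD = -1.500

risk difference = 0.02400 − 0.03900 = -0.01500 → -1.500 percentage points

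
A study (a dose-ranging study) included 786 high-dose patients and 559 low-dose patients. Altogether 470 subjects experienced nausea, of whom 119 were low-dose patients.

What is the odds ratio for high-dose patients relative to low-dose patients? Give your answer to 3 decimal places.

OR: 2.983

high-dose patients with the outcome: 470 − 119 = 351
high-dose patients without the outcome: 786 − 351 = 435
low-dose patients without the outcome: 559 − 119 = 440
odds, high-dose patients = 351/435 = 0.8069
odds, low-dose patients = 119/440 = 0.2705
OR = 0.8069 / 0.2705 = 2.983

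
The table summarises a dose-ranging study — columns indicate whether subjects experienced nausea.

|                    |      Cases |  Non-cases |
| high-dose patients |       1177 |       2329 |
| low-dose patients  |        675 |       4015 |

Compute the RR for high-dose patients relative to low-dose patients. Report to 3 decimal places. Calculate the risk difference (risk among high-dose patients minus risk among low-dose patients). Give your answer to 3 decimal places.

RR = 2.333; RD = 0.192

risk, high-dose patients = 1177/3506 = 0.3357
risk, low-dose patients = 675/4690 = 0.1439
RR = 0.3357 / 0.1439 = 2.333
risk difference = 0.3357 − 0.1439 = 0.192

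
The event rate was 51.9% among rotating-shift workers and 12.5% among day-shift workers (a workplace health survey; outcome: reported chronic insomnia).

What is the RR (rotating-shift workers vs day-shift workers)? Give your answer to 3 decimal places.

RR = 0.5190 / 0.1250 = 4.152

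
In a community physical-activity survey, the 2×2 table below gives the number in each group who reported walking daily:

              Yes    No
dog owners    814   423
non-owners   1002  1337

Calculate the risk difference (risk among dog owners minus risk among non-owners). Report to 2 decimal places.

RD: 0.23

risk, dog owners = 814/1237 = 0.6580
risk, non-owners = 1002/2339 = 0.4284
risk difference = 0.6580 − 0.4284 = 0.23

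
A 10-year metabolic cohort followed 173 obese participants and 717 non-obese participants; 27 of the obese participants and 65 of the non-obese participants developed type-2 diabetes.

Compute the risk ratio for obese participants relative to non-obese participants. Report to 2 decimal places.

risk, obese participants = 27/173 = 0.1561
risk, non-obese participants = 65/717 = 0.0907
RR = 0.1561 / 0.0907 = 1.72

RR = 1.72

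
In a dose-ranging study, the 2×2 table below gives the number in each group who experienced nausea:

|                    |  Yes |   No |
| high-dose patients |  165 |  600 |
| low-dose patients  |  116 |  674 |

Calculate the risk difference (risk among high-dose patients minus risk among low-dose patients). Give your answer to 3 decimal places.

RD = 0.069

risk, high-dose patients = 165/765 = 0.2157
risk, low-dose patients = 116/790 = 0.1468
risk difference = 0.2157 − 0.1468 = 0.069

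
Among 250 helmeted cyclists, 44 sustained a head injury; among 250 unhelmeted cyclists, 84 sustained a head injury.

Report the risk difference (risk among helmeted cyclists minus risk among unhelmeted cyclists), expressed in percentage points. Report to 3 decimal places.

risk, helmeted cyclists = 44/250 = 0.1760
risk, unhelmeted cyclists = 84/250 = 0.3360
risk difference = 0.1760 − 0.3360 = -0.1600 → -16.000 percentage points

RD: -16.000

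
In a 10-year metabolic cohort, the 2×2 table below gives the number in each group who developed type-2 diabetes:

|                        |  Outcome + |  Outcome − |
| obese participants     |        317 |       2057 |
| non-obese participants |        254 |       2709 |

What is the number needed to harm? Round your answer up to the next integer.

NNH: 21

risk, obese participants = 317/2374 = 0.133530
risk, non-obese participants = 254/2963 = 0.085724
absolute risk difference = 0.047806
1 / 0.047806 = 20.918 → round up → 21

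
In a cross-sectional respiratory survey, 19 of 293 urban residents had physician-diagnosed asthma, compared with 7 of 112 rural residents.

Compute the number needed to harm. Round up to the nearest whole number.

risk, urban residents = 19/293 = 0.064846
risk, rural residents = 7/112 = 0.062500
absolute risk difference = 0.002346
1 / 0.002346 = 426.257 → round up → 427

427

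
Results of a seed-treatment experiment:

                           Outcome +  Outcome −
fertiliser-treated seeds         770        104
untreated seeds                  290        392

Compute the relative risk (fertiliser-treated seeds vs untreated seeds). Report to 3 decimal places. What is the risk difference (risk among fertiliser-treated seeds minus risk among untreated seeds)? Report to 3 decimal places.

risk, fertiliser-treated seeds = 770/874 = 0.8810
risk, untreated seeds = 290/682 = 0.4252
RR = 0.8810 / 0.4252 = 2.072
risk difference = 0.8810 − 0.4252 = 0.456

RR = 2.072; RD = 0.456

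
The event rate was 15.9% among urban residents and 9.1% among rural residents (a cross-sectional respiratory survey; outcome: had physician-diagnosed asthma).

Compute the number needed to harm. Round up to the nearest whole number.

absolute risk difference = 0.068000
1 / 0.068000 = 14.706 → round up → 15

15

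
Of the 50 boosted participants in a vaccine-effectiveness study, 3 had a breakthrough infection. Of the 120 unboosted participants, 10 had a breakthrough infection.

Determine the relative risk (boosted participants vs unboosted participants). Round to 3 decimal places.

risk, boosted participants = 3/50 = 0.0600
risk, unboosted participants = 10/120 = 0.0833
RR = 0.0600 / 0.0833 = 0.720

RR = 0.720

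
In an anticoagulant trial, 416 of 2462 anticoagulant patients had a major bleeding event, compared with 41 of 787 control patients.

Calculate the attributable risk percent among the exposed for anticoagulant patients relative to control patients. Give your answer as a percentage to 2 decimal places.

risk, anticoagulant patients = 416/2462 = 0.1690
risk, control patients = 41/787 = 0.0521
AR% = (0.1690 − 0.0521) / 0.1690 = 0.6917 → 69.17%

AR%: 69.17%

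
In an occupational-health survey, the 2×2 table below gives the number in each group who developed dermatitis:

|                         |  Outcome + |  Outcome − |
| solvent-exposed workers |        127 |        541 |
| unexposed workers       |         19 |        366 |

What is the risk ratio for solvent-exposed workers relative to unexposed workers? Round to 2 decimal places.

3.85

risk, solvent-exposed workers = 127/668 = 0.19012
risk, unexposed workers = 19/385 = 0.04935
RR = 0.19012 / 0.04935 = 3.85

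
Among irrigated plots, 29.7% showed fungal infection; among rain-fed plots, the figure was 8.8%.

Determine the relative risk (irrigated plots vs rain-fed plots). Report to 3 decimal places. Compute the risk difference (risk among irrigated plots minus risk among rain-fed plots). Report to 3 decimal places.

RR = 0.2970 / 0.0880 = 3.375
risk difference = 0.2970 − 0.0880 = 0.209

RR = 3.375; RD = 0.209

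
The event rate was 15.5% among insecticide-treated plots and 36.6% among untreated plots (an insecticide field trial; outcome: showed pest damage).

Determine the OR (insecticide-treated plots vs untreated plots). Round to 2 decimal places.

OR: 0.32

odds, insecticide-treated plots = 0.1550/0.8450 = 0.1834
odds, untreated plots = 0.3660/0.6340 = 0.5773
OR = 0.1834 / 0.5773 = 0.32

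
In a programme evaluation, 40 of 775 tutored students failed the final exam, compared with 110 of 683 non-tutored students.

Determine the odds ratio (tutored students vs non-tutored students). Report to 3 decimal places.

odds, tutored students = 40/735 = 0.0544
odds, non-tutored students = 110/573 = 0.1920
OR = 0.0544 / 0.1920 = 0.283

0.283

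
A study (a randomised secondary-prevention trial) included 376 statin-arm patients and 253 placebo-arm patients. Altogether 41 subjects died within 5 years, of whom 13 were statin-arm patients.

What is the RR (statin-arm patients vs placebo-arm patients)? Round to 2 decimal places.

statin-arm patients without the outcome: 376 − 13 = 363
placebo-arm patients with the outcome: 41 − 13 = 28
placebo-arm patients without the outcome: 253 − 28 = 225
risk, statin-arm patients = 13/376 = 0.03457
risk, placebo-arm patients = 28/253 = 0.11067
RR = 0.03457 / 0.11067 = 0.31

RR: 0.31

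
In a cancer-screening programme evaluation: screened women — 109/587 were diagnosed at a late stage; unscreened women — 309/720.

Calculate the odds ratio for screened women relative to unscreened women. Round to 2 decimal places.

0.30

odds, screened women = 109/478 = 0.2280
odds, unscreened women = 309/411 = 0.7518
OR = 0.2280 / 0.7518 = 0.30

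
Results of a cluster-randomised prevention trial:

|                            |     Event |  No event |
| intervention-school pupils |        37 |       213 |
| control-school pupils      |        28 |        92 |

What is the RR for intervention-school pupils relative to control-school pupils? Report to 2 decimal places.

risk, intervention-school pupils = 37/250 = 0.1480
risk, control-school pupils = 28/120 = 0.2333
RR = 0.1480 / 0.2333 = 0.63

0.63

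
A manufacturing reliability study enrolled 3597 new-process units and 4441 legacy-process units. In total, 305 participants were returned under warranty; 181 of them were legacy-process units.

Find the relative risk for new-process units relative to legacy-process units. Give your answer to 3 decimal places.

RR: 0.846

new-process units with the outcome: 305 − 181 = 124
new-process units without the outcome: 3597 − 124 = 3473
legacy-process units without the outcome: 4441 − 181 = 4260
risk, new-process units = 124/3597 = 0.03447
risk, legacy-process units = 181/4441 = 0.04076
RR = 0.03447 / 0.04076 = 0.846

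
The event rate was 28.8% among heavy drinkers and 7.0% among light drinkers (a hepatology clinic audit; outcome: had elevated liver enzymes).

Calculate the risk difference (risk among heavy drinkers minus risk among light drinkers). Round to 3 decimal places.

risk difference = 0.2880 − 0.0700 = 0.218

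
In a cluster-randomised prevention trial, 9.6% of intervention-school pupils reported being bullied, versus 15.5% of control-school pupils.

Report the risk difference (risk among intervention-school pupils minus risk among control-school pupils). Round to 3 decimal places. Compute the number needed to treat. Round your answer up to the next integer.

risk difference = 0.0960 − 0.1550 = -0.059
absolute risk difference = 0.059000
1 / 0.059000 = 16.949 → round up → 17

RD = -0.059; NNT = 17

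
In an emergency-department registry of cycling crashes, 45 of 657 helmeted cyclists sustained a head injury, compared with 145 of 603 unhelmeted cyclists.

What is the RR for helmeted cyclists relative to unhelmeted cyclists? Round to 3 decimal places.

RR: 0.285

risk, helmeted cyclists = 45/657 = 0.0685
risk, unhelmeted cyclists = 145/603 = 0.2405
RR = 0.0685 / 0.2405 = 0.285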